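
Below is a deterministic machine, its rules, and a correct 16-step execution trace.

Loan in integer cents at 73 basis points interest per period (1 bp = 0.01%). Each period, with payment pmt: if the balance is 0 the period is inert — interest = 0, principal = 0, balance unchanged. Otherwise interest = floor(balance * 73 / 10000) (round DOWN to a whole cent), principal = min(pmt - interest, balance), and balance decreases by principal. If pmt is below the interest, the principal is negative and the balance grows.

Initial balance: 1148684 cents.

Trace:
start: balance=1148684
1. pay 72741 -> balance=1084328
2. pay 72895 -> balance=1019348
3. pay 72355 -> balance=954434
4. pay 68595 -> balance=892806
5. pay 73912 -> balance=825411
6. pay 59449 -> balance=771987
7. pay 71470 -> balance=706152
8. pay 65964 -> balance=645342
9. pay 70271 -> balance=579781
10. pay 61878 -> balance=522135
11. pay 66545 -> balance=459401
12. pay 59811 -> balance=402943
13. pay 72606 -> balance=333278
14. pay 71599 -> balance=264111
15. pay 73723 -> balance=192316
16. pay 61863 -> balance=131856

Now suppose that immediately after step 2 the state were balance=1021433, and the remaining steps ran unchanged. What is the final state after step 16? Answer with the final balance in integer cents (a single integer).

state after step 2 := balance=1021433
3. pay 72355 -> balance=956534
4. pay 68595 -> balance=894921
5. pay 73912 -> balance=827541
6. pay 59449 -> balance=774133
7. pay 71470 -> balance=708314
8. pay 65964 -> balance=647520
9. pay 70271 -> balance=581975
10. pay 61878 -> balance=524345
11. pay 66545 -> balance=461627
12. pay 59811 -> balance=405185
13. pay 72606 -> balance=335536
14. pay 71599 -> balance=266386
15. pay 73723 -> balance=194607
16. pay 61863 -> balance=134164

134164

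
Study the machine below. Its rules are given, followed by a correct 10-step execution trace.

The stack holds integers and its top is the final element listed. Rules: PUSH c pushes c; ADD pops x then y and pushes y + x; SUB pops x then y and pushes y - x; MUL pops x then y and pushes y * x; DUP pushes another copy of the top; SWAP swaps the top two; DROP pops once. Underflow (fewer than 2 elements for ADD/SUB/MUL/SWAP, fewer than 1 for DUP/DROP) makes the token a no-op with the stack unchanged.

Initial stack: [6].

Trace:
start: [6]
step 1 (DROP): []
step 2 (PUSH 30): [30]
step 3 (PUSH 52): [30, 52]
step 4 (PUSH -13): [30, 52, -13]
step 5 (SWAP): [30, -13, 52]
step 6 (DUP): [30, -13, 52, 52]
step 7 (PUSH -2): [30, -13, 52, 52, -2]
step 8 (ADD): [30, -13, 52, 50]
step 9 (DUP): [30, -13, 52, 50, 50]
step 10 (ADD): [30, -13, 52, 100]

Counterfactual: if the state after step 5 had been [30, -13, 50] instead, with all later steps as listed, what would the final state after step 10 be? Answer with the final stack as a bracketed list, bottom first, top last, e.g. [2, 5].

[30, -13, 50, 96]

state after step 5 := [30, -13, 50]
step 6 (DUP): [30, -13, 50, 50]
step 7 (PUSH -2): [30, -13, 50, 50, -2]
step 8 (ADD): [30, -13, 50, 48]
step 9 (DUP): [30, -13, 50, 48, 48]
step 10 (ADD): [30, -13, 50, 96]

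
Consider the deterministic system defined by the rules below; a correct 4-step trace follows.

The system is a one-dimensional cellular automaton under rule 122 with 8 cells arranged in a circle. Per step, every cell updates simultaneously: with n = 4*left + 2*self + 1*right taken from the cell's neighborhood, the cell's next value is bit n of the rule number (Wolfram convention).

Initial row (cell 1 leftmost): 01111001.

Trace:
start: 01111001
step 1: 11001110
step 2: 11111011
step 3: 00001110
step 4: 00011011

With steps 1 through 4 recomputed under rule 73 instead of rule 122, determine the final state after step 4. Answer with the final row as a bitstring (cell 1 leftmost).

01001011

(re-executing steps 1..4 under rule 73; state before step 1: 01111001)
step 1: 01001000
step 2: 00000011
step 3: 01111011
step 4: 01001011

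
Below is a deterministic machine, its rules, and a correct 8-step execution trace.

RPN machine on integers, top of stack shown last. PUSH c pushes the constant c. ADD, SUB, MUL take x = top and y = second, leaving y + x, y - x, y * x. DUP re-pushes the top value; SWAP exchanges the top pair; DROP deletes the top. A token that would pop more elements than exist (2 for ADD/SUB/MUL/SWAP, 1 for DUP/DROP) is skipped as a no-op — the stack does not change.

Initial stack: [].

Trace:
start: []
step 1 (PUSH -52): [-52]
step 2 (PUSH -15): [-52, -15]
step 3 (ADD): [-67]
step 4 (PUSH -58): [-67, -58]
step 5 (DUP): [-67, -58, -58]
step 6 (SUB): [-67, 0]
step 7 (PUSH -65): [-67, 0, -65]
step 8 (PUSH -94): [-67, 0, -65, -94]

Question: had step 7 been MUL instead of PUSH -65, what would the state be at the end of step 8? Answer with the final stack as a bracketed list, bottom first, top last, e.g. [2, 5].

[0, -94]

(re-executing from step 7 with the substitution; state before step 7: [-67, 0])
step 7 (MUL): [0]
step 8 (PUSH -94): [0, -94]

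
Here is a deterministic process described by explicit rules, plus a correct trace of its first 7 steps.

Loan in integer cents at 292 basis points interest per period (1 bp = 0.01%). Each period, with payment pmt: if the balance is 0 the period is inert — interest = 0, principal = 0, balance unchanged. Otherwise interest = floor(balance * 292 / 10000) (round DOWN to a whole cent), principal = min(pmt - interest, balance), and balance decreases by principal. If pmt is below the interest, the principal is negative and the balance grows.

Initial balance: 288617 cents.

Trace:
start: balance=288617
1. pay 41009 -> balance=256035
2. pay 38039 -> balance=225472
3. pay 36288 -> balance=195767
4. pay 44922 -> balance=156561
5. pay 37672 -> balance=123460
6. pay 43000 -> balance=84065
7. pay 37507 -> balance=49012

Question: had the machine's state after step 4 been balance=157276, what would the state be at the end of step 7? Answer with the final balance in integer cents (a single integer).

state after step 4 := balance=157276
5. pay 37672 -> balance=124196
6. pay 43000 -> balance=84822
7. pay 37507 -> balance=49791

49791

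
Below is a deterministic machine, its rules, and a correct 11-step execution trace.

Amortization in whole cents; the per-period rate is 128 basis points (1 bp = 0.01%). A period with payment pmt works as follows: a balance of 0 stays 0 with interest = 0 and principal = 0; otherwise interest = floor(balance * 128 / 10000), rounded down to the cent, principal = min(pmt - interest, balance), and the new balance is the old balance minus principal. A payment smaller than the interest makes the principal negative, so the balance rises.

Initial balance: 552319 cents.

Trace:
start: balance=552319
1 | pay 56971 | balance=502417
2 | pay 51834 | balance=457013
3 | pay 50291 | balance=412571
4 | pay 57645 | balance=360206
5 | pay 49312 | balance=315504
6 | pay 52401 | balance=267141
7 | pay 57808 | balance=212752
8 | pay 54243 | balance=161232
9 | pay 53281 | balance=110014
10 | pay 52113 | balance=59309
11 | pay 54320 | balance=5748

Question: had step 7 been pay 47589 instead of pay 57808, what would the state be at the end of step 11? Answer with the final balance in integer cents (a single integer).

16501

(re-executing from step 7 with the substitution; state before step 7: balance=267141)
7 | pay 47589 | balance=222971
8 | pay 54243 | balance=171582
9 | pay 53281 | balance=120497
10 | pay 52113 | balance=69926
11 | pay 54320 | balance=16501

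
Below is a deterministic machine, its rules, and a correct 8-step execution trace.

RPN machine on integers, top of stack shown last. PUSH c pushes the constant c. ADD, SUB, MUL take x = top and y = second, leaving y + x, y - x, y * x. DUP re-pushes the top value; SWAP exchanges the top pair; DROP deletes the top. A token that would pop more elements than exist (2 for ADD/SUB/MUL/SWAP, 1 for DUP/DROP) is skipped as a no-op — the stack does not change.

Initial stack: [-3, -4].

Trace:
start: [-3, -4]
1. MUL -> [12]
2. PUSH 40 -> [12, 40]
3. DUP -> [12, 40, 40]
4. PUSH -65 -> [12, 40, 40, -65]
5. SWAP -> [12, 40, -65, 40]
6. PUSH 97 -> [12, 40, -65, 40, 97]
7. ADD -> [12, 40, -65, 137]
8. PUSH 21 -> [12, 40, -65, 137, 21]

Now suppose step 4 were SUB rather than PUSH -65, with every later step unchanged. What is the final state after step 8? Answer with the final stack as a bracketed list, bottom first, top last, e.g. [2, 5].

(re-executing from step 4 with the substitution; state before step 4: [12, 40, 40])
4. SUB -> [12, 0]
5. SWAP -> [0, 12]
6. PUSH 97 -> [0, 12, 97]
7. ADD -> [0, 109]
8. PUSH 21 -> [0, 109, 21]

[0, 109, 21]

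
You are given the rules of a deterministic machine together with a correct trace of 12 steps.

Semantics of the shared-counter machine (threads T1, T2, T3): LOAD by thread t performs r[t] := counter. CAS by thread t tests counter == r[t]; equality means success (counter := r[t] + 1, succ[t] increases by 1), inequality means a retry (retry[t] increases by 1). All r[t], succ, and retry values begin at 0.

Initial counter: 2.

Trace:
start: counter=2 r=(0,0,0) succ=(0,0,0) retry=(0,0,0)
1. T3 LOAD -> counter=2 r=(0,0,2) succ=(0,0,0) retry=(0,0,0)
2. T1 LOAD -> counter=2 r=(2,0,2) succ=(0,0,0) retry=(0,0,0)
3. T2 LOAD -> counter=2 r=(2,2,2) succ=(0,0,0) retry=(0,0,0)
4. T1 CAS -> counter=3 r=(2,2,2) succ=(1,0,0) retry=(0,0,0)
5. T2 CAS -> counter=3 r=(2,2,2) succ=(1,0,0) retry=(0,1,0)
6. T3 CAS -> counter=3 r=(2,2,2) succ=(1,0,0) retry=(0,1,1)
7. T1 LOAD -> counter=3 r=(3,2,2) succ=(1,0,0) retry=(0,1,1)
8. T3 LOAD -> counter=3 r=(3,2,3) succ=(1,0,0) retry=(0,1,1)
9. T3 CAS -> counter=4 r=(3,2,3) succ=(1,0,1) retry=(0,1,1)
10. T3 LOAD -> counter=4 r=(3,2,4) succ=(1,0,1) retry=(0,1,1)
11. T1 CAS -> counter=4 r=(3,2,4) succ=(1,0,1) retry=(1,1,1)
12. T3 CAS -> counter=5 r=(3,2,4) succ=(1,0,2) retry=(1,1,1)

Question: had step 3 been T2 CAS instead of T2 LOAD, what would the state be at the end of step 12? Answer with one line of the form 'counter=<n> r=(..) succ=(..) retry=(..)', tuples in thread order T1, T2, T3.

(re-executing from step 3 with the substitution; state before step 3: counter=2 r=(2,0,2) succ=(0,0,0) retry=(0,0,0))
3. T2 CAS -> counter=2 r=(2,0,2) succ=(0,0,0) retry=(0,1,0)
4. T1 CAS -> counter=3 r=(2,0,2) succ=(1,0,0) retry=(0,1,0)
5. T2 CAS -> counter=3 r=(2,0,2) succ=(1,0,0) retry=(0,2,0)
6. T3 CAS -> counter=3 r=(2,0,2) succ=(1,0,0) retry=(0,2,1)
7. T1 LOAD -> counter=3 r=(3,0,2) succ=(1,0,0) retry=(0,2,1)
8. T3 LOAD -> counter=3 r=(3,0,3) succ=(1,0,0) retry=(0,2,1)
9. T3 CAS -> counter=4 r=(3,0,3) succ=(1,0,1) retry=(0,2,1)
10. T3 LOAD -> counter=4 r=(3,0,4) succ=(1,0,1) retry=(0,2,1)
11. T1 CAS -> counter=4 r=(3,0,4) succ=(1,0,1) retry=(1,2,1)
12. T3 CAS -> counter=5 r=(3,0,4) succ=(1,0,2) retry=(1,2,1)

counter=5 r=(3,0,4) succ=(1,0,2) retry=(1,2,1)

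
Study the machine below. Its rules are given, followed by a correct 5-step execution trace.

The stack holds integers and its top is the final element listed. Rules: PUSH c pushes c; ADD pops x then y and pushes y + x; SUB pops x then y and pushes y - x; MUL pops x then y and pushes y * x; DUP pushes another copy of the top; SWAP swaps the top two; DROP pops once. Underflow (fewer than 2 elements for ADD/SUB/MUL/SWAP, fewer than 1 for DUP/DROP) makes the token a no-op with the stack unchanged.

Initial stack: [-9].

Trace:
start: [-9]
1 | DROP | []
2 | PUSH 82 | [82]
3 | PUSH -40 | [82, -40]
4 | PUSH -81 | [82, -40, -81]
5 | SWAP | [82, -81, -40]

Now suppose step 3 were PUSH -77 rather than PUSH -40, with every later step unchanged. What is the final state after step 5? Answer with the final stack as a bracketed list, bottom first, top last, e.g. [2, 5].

(re-executing from step 3 with the substitution; state before step 3: [82])
3 | PUSH -77 | [82, -77]
4 | PUSH -81 | [82, -77, -81]
5 | SWAP | [82, -81, -77]

[82, -81, -77]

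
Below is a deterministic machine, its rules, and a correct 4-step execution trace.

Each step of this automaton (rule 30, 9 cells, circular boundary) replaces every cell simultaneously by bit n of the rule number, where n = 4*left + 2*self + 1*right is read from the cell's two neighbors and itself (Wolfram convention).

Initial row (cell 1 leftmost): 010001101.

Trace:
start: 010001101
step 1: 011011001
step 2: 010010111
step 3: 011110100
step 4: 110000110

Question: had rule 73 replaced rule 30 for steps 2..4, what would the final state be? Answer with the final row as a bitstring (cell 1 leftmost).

(re-executing steps 2..4 under rule 73; state before step 2: 011011001)
step 2: 011011000
step 3: 011011011
step 4: 011011011

011011011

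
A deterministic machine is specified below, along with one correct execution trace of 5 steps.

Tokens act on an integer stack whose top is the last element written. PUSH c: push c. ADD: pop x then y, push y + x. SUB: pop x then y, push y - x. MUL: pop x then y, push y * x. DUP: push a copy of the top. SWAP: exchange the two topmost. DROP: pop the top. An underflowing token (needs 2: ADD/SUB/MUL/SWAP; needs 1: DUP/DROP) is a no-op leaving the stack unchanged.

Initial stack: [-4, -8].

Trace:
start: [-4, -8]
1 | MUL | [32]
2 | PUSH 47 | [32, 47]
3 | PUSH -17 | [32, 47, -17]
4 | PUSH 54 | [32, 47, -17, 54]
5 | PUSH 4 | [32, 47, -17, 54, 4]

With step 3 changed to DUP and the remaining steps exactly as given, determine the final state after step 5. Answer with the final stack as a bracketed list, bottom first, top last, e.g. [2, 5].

(re-executing from step 3 with the substitution; state before step 3: [32, 47])
3 | DUP | [32, 47, 47]
4 | PUSH 54 | [32, 47, 47, 54]
5 | PUSH 4 | [32, 47, 47, 54, 4]

[32, 47, 47, 54, 4]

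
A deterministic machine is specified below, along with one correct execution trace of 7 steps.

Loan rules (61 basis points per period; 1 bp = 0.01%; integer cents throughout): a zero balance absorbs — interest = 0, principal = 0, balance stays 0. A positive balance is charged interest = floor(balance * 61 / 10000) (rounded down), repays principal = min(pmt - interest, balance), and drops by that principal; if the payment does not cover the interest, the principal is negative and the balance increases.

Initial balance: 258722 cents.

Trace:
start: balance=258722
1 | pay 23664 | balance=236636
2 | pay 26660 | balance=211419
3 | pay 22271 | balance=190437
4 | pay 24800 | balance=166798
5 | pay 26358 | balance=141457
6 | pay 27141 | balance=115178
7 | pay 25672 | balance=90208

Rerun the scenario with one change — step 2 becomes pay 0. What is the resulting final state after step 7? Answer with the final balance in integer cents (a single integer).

117693

(re-executing from step 2 with the substitution; state before step 2: balance=236636)
2 | pay 0 | balance=238079
3 | pay 22271 | balance=217260
4 | pay 24800 | balance=193785
5 | pay 26358 | balance=168609
6 | pay 27141 | balance=142496
7 | pay 25672 | balance=117693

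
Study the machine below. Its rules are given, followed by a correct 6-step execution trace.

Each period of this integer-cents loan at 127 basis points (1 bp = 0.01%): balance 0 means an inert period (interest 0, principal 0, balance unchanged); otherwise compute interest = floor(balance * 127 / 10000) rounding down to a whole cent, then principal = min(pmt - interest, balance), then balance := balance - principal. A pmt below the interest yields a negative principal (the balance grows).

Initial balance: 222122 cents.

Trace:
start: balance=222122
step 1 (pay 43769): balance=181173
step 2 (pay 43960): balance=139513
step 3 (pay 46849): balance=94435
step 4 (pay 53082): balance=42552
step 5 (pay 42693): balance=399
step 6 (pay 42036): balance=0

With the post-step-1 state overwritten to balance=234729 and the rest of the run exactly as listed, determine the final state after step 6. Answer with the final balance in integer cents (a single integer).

15412

state after step 1 := balance=234729
step 2 (pay 43960): balance=193750
step 3 (pay 46849): balance=149361
step 4 (pay 53082): balance=98175
step 5 (pay 42693): balance=56728
step 6 (pay 42036): balance=15412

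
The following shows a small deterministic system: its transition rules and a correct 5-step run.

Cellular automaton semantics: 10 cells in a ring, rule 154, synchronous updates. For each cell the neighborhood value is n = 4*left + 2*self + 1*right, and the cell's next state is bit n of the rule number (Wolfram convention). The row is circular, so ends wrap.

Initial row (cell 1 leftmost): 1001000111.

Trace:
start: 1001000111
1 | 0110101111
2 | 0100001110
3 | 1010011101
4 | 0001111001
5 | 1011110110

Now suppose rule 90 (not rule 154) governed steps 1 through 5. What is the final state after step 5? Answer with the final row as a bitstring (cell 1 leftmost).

(re-executing steps 1..5 under rule 90; state before step 1: 1001000111)
1 | 1110101100
2 | 1010001111
3 | 1001011000
4 | 0110011101
5 | 0111110100

0111110100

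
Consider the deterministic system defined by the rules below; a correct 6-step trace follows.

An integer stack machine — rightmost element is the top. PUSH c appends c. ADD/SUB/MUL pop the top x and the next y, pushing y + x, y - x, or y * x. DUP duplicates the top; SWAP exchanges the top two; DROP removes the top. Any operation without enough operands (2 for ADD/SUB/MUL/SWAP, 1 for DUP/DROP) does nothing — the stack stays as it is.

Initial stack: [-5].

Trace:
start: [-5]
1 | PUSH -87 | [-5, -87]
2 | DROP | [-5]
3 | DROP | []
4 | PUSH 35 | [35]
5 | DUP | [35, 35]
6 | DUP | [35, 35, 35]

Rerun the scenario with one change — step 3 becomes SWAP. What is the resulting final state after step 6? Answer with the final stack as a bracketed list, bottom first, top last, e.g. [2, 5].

[-5, 35, 35, 35]

(re-executing from step 3 with the substitution; state before step 3: [-5])
3 | SWAP | [-5]
4 | PUSH 35 | [-5, 35]
5 | DUP | [-5, 35, 35]
6 | DUP | [-5, 35, 35, 35]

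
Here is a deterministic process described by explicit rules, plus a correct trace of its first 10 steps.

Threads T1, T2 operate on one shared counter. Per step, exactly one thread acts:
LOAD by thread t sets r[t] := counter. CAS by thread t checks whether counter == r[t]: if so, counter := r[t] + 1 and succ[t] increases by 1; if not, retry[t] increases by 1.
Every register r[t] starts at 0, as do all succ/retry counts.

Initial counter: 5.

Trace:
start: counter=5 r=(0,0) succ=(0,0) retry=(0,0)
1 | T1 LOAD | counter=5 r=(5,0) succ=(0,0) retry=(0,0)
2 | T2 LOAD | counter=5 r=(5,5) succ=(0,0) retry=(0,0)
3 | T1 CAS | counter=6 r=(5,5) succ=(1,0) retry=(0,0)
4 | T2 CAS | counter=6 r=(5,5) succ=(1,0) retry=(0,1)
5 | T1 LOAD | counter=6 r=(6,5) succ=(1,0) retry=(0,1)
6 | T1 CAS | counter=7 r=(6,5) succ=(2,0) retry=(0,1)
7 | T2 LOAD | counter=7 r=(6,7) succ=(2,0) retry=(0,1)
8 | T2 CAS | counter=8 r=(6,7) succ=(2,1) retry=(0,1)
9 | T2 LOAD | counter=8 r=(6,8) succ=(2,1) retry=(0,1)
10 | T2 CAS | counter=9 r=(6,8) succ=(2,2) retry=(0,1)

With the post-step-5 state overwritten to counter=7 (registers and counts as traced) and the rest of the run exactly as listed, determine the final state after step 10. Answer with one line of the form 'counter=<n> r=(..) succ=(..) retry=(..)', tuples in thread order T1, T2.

counter=9 r=(6,8) succ=(1,2) retry=(1,1)

state after step 5 := counter=7 r=(6,5) succ=(1,0) retry=(0,1)
6 | T1 CAS | counter=7 r=(6,5) succ=(1,0) retry=(1,1)
7 | T2 LOAD | counter=7 r=(6,7) succ=(1,0) retry=(1,1)
8 | T2 CAS | counter=8 r=(6,7) succ=(1,1) retry=(1,1)
9 | T2 LOAD | counter=8 r=(6,8) succ=(1,1) retry=(1,1)
10 | T2 CAS | counter=9 r=(6,8) succ=(1,2) retry=(1,1)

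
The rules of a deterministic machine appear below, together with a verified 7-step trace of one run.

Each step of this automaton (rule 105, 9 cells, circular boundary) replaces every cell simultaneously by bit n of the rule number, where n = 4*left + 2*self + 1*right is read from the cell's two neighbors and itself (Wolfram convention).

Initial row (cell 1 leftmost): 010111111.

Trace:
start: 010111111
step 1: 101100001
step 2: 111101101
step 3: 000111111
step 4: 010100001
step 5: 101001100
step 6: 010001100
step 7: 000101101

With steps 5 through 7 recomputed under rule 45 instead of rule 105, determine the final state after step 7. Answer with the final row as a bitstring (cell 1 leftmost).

011010110

(re-executing steps 5..7 under rule 45; state before step 5: 010100001)
step 5: 111101101
step 6: 000011011
step 7: 011010110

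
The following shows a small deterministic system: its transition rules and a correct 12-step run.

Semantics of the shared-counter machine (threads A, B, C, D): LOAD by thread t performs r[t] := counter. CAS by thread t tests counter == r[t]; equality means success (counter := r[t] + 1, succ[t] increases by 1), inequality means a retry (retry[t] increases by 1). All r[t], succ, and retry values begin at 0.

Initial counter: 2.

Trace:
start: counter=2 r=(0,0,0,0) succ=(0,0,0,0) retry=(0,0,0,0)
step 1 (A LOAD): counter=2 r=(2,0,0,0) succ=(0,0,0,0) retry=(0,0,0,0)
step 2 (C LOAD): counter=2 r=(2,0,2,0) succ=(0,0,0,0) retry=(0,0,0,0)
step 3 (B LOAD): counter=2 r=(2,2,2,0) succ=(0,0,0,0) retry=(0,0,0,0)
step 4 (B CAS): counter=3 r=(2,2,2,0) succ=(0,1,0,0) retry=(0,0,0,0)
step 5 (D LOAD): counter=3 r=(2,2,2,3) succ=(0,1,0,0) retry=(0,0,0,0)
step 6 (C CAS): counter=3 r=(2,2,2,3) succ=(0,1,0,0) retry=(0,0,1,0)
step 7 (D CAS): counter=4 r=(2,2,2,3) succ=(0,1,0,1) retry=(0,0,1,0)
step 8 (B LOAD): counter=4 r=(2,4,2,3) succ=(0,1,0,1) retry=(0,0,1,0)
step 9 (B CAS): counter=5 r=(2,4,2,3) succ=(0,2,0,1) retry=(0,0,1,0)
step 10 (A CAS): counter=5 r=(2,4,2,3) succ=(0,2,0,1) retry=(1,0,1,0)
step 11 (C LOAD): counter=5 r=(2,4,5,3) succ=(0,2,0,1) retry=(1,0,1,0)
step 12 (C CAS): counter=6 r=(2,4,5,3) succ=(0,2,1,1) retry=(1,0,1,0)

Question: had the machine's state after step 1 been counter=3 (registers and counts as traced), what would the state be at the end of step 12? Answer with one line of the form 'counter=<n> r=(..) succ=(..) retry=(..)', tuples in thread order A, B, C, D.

counter=7 r=(2,5,6,4) succ=(0,2,1,1) retry=(1,0,1,0)

state after step 1 := counter=3 r=(2,0,0,0) succ=(0,0,0,0) retry=(0,0,0,0)
step 2 (C LOAD): counter=3 r=(2,0,3,0) succ=(0,0,0,0) retry=(0,0,0,0)
step 3 (B LOAD): counter=3 r=(2,3,3,0) succ=(0,0,0,0) retry=(0,0,0,0)
step 4 (B CAS): counter=4 r=(2,3,3,0) succ=(0,1,0,0) retry=(0,0,0,0)
step 5 (D LOAD): counter=4 r=(2,3,3,4) succ=(0,1,0,0) retry=(0,0,0,0)
step 6 (C CAS): counter=4 r=(2,3,3,4) succ=(0,1,0,0) retry=(0,0,1,0)
step 7 (D CAS): counter=5 r=(2,3,3,4) succ=(0,1,0,1) retry=(0,0,1,0)
step 8 (B LOAD): counter=5 r=(2,5,3,4) succ=(0,1,0,1) retry=(0,0,1,0)
step 9 (B CAS): counter=6 r=(2,5,3,4) succ=(0,2,0,1) retry=(0,0,1,0)
step 10 (A CAS): counter=6 r=(2,5,3,4) succ=(0,2,0,1) retry=(1,0,1,0)
step 11 (C LOAD): counter=6 r=(2,5,6,4) succ=(0,2,0,1) retry=(1,0,1,0)
step 12 (C CAS): counter=7 r=(2,5,6,4) succ=(0,2,1,1) retry=(1,0,1,0)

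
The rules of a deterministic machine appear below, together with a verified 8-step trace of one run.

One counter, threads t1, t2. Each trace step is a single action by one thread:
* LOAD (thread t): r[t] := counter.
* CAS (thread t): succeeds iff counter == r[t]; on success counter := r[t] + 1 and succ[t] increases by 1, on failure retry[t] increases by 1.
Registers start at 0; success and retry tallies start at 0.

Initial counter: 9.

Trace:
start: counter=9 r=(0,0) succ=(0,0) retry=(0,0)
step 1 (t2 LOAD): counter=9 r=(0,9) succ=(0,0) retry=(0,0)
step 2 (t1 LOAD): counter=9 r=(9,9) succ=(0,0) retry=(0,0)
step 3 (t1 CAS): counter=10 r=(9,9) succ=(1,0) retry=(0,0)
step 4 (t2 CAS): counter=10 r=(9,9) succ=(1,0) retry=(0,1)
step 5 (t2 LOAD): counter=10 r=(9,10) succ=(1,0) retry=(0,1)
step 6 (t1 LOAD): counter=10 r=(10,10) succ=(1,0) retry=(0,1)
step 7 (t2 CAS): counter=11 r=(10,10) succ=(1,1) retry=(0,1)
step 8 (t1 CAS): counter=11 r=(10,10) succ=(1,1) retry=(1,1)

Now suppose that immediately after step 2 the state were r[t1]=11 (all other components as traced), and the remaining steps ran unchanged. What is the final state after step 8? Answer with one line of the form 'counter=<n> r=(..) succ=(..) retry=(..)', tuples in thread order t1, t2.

state after step 2 := counter=9 r=(11,9) succ=(0,0) retry=(0,0)
step 3 (t1 CAS): counter=9 r=(11,9) succ=(0,0) retry=(1,0)
step 4 (t2 CAS): counter=10 r=(11,9) succ=(0,1) retry=(1,0)
step 5 (t2 LOAD): counter=10 r=(11,10) succ=(0,1) retry=(1,0)
step 6 (t1 LOAD): counter=10 r=(10,10) succ=(0,1) retry=(1,0)
step 7 (t2 CAS): counter=11 r=(10,10) succ=(0,2) retry=(1,0)
step 8 (t1 CAS): counter=11 r=(10,10) succ=(0,2) retry=(2,0)

counter=11 r=(10,10) succ=(0,2) retry=(2,0)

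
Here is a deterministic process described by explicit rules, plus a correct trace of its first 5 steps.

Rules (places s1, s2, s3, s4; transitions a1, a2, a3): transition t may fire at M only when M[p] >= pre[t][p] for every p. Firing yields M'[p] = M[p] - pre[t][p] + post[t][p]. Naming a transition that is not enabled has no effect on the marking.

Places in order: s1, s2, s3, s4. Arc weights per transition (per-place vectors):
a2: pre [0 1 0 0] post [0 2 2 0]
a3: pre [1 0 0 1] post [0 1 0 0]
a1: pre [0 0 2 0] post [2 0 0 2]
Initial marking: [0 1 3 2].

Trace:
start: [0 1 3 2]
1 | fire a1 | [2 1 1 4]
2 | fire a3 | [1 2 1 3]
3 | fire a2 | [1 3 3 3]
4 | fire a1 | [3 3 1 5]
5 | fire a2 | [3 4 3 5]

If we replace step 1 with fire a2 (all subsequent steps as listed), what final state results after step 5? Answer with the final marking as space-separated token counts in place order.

(re-executing from step 1 with the substitution; state before step 1: [0 1 3 2])
1 | fire a2 | [0 2 5 2]
2 | fire a3 | [0 2 5 2]
3 | fire a2 | [0 3 7 2]
4 | fire a1 | [2 3 5 4]
5 | fire a2 | [2 4 7 4]

2 4 7 4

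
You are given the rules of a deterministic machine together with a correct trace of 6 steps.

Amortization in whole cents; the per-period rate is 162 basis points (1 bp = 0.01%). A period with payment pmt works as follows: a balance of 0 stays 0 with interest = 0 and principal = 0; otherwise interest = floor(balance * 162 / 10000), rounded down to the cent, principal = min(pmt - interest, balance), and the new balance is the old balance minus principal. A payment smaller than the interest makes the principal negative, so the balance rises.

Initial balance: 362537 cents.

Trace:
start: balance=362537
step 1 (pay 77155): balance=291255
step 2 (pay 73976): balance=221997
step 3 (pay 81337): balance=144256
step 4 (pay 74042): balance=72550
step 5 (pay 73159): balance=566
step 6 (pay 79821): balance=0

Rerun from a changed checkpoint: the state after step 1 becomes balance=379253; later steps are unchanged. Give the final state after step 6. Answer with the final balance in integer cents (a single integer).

16115

state after step 1 := balance=379253
step 2 (pay 73976): balance=311420
step 3 (pay 81337): balance=235128
step 4 (pay 74042): balance=164895
step 5 (pay 73159): balance=94407
step 6 (pay 79821): balance=16115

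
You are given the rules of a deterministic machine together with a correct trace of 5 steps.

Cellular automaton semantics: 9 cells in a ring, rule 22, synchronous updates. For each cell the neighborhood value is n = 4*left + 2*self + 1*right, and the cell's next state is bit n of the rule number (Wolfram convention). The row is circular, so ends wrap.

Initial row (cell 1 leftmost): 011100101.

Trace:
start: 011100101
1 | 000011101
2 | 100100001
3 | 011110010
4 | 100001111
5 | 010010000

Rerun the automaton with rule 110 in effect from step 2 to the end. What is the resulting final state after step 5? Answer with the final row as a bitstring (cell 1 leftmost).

111001101

(re-executing steps 2..5 under rule 110; state before step 2: 000011101)
2 | 000110111
3 | 001111101
4 | 011000111
5 | 111001101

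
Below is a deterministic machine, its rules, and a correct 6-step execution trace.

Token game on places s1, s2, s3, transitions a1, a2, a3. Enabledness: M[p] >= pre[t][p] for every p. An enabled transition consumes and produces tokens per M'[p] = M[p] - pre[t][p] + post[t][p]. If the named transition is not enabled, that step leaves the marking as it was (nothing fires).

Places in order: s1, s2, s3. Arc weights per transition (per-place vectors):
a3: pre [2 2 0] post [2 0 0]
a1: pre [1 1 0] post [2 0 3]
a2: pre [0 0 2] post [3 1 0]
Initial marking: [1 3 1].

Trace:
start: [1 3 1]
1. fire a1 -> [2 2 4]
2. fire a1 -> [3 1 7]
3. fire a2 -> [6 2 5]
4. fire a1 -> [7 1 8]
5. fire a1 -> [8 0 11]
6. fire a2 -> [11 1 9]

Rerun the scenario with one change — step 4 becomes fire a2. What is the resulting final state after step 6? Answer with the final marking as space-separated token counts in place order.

13 3 4

(re-executing from step 4 with the substitution; state before step 4: [6 2 5])
4. fire a2 -> [9 3 3]
5. fire a1 -> [10 2 6]
6. fire a2 -> [13 3 4]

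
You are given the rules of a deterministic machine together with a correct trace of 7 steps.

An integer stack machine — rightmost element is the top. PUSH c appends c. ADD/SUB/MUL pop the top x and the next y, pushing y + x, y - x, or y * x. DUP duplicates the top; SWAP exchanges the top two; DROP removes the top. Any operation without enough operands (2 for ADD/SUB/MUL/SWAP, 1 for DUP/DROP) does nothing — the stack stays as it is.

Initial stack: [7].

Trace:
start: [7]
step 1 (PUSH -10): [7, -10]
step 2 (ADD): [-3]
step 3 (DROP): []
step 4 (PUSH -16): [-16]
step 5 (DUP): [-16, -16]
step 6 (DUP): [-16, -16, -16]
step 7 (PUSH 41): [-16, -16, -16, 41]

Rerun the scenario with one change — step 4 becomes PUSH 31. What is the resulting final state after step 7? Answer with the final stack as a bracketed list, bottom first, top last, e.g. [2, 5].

[31, 31, 31, 41]

(re-executing from step 4 with the substitution; state before step 4: [])
step 4 (PUSH 31): [31]
step 5 (DUP): [31, 31]
step 6 (DUP): [31, 31, 31]
step 7 (PUSH 41): [31, 31, 31, 41]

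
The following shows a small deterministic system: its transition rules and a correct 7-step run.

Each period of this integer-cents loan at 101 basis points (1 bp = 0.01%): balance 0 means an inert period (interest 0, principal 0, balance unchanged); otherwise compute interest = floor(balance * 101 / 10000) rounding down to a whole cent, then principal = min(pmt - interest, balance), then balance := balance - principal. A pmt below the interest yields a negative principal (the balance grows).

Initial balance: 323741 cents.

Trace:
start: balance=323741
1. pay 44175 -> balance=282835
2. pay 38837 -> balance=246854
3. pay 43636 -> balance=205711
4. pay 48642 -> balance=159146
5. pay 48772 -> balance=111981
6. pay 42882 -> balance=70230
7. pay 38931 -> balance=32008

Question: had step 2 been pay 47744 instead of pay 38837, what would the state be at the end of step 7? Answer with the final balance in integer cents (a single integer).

(re-executing from step 2 with the substitution; state before step 2: balance=282835)
2. pay 47744 -> balance=237947
3. pay 43636 -> balance=196714
4. pay 48642 -> balance=150058
5. pay 48772 -> balance=102801
6. pay 42882 -> balance=60957
7. pay 38931 -> balance=22641

22641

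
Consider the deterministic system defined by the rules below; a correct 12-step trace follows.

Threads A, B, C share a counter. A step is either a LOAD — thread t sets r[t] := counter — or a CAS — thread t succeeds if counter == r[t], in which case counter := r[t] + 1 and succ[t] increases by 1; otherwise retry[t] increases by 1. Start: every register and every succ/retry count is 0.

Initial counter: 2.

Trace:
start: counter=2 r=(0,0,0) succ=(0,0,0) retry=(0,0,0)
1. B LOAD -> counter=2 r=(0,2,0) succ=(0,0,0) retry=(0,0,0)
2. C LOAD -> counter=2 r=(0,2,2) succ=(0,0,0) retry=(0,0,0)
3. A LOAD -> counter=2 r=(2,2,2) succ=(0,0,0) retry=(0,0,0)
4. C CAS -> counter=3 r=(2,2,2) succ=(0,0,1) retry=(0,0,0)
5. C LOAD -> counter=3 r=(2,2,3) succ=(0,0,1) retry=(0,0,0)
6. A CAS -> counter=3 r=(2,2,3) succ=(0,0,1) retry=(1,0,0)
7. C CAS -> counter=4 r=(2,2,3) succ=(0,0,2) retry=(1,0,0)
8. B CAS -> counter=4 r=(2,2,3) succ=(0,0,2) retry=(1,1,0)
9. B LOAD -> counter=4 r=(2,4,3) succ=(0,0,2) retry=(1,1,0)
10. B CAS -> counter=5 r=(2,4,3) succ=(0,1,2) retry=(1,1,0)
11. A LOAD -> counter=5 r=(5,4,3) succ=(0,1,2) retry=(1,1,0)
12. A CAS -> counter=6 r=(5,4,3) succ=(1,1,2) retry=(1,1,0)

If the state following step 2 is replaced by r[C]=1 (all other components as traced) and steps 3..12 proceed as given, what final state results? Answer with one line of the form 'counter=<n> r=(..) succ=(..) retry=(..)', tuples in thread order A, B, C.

counter=5 r=(4,3,2) succ=(2,1,0) retry=(0,1,2)

state after step 2 := counter=2 r=(0,2,1) succ=(0,0,0) retry=(0,0,0)
3. A LOAD -> counter=2 r=(2,2,1) succ=(0,0,0) retry=(0,0,0)
4. C CAS -> counter=2 r=(2,2,1) succ=(0,0,0) retry=(0,0,1)
5. C LOAD -> counter=2 r=(2,2,2) succ=(0,0,0) retry=(0,0,1)
6. A CAS -> counter=3 r=(2,2,2) succ=(1,0,0) retry=(0,0,1)
7. C CAS -> counter=3 r=(2,2,2) succ=(1,0,0) retry=(0,0,2)
8. B CAS -> counter=3 r=(2,2,2) succ=(1,0,0) retry=(0,1,2)
9. B LOAD -> counter=3 r=(2,3,2) succ=(1,0,0) retry=(0,1,2)
10. B CAS -> counter=4 r=(2,3,2) succ=(1,1,0) retry=(0,1,2)
11. A LOAD -> counter=4 r=(4,3,2) succ=(1,1,0) retry=(0,1,2)
12. A CAS -> counter=5 r=(4,3,2) succ=(2,1,0) retry=(0,1,2)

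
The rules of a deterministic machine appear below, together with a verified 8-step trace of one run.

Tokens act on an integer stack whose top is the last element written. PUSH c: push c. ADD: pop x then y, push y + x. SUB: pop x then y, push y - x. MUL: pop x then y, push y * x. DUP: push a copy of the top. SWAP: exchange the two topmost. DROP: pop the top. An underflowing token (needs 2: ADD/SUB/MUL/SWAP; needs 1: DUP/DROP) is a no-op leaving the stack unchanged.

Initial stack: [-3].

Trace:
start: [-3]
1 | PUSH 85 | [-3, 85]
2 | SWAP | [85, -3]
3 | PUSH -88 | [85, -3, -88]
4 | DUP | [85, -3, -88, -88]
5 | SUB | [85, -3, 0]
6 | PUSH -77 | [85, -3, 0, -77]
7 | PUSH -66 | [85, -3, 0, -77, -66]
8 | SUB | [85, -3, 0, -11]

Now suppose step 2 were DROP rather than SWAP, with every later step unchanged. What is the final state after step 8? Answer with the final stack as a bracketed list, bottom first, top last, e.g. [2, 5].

(re-executing from step 2 with the substitution; state before step 2: [-3, 85])
2 | DROP | [-3]
3 | PUSH -88 | [-3, -88]
4 | DUP | [-3, -88, -88]
5 | SUB | [-3, 0]
6 | PUSH -77 | [-3, 0, -77]
7 | PUSH -66 | [-3, 0, -77, -66]
8 | SUB | [-3, 0, -11]

[-3, 0, -11]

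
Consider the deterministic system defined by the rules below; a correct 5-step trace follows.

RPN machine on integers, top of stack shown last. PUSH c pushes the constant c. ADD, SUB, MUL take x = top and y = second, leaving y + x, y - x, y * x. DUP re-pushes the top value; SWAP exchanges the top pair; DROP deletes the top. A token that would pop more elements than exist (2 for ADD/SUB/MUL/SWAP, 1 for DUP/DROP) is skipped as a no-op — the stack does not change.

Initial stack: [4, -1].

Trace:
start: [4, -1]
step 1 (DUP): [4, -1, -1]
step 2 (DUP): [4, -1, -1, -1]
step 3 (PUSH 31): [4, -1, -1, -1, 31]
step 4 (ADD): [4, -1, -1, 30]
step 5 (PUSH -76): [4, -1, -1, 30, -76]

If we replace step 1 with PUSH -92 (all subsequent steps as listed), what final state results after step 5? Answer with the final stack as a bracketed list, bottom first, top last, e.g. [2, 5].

[4, -1, -92, -61, -76]

(re-executing from step 1 with the substitution; state before step 1: [4, -1])
step 1 (PUSH -92): [4, -1, -92]
step 2 (DUP): [4, -1, -92, -92]
step 3 (PUSH 31): [4, -1, -92, -92, 31]
step 4 (ADD): [4, -1, -92, -61]
step 5 (PUSH -76): [4, -1, -92, -61, -76]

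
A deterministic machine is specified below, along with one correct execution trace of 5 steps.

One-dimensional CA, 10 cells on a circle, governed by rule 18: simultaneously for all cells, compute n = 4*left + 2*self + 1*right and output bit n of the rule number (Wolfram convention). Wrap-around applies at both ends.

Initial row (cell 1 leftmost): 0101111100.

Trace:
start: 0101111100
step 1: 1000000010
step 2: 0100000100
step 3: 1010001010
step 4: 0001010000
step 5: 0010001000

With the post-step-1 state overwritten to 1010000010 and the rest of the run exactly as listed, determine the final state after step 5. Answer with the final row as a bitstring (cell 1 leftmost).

state after step 1 := 1010000010
step 2: 0001000100
step 3: 0010101010
step 4: 0100000001
step 5: 0010000010

0010000010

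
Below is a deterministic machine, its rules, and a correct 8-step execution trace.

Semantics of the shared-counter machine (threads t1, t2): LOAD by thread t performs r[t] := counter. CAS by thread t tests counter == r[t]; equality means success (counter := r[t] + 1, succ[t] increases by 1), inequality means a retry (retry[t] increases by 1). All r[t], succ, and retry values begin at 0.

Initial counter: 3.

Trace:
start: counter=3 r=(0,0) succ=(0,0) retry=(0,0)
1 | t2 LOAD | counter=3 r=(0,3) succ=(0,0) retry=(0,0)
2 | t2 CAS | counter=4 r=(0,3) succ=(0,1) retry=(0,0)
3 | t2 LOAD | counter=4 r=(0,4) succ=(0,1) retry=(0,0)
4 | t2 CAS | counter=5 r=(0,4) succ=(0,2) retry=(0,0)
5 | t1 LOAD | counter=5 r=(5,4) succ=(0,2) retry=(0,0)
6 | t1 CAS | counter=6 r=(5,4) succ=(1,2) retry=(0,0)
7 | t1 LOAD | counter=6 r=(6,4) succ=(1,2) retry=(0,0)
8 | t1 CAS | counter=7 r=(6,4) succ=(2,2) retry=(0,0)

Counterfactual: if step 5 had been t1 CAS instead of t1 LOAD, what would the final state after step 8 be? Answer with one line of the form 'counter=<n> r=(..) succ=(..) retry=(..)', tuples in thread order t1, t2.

(re-executing from step 5 with the substitution; state before step 5: counter=5 r=(0,4) succ=(0,2) retry=(0,0))
5 | t1 CAS | counter=5 r=(0,4) succ=(0,2) retry=(1,0)
6 | t1 CAS | counter=5 r=(0,4) succ=(0,2) retry=(2,0)
7 | t1 LOAD | counter=5 r=(5,4) succ=(0,2) retry=(2,0)
8 | t1 CAS | counter=6 r=(5,4) succ=(1,2) retry=(2,0)

counter=6 r=(5,4) succ=(1,2) retry=(2,0)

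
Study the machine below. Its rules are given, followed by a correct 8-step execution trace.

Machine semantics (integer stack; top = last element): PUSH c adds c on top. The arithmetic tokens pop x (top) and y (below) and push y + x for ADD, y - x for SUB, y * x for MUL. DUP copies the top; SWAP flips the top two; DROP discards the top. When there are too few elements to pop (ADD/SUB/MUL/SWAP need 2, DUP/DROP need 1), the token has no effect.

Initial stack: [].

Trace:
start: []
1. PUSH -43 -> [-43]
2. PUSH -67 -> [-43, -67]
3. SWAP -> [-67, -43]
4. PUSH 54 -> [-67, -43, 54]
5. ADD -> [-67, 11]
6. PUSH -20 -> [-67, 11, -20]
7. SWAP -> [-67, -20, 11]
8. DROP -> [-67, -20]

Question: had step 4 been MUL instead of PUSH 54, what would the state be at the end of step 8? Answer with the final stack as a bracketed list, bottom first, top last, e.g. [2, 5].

[-20]

(re-executing from step 4 with the substitution; state before step 4: [-67, -43])
4. MUL -> [2881]
5. ADD -> [2881]
6. PUSH -20 -> [2881, -20]
7. SWAP -> [-20, 2881]
8. DROP -> [-20]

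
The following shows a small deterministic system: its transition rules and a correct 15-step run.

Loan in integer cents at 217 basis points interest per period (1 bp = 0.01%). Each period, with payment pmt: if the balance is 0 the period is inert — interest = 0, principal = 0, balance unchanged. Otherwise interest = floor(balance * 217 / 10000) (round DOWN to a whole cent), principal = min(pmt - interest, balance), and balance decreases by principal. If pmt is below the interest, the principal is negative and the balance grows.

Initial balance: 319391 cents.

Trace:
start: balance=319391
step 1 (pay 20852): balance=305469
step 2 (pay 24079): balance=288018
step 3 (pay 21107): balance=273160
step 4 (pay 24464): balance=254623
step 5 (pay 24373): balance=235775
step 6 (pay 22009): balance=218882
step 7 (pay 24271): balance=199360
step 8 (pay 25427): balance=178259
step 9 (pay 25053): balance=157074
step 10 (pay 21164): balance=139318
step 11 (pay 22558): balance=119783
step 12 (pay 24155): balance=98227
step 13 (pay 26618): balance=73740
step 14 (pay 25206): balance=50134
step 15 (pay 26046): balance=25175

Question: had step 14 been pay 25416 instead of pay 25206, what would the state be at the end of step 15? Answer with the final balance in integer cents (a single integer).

(re-executing from step 14 with the substitution; state before step 14: balance=73740)
step 14 (pay 25416): balance=49924
step 15 (pay 26046): balance=24961

24961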